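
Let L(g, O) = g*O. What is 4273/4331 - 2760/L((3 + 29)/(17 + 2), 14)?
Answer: -28150417/242536 ≈ -116.07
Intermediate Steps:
L(g, O) = O*g
4273/4331 - 2760/L((3 + 29)/(17 + 2), 14) = 4273/4331 - 2760*(17 + 2)/(14*(3 + 29)) = 4273*(1/4331) - 2760/(14*(32/19)) = 4273/4331 - 2760/(14*(32*(1/19))) = 4273/4331 - 2760/(14*(32/19)) = 4273/4331 - 2760/448/19 = 4273/4331 - 2760*19/448 = 4273/4331 - 6555/56 = -28150417/242536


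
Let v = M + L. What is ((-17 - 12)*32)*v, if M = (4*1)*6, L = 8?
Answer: -29696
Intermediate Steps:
M = 24 (M = 4*6 = 24)
v = 32 (v = 24 + 8 = 32)
((-17 - 12)*32)*v = ((-17 - 12)*32)*32 = -29*32*32 = -928*32 = -29696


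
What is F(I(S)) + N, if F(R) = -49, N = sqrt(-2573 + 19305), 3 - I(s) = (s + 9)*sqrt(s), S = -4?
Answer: -49 + 2*sqrt(4183) ≈ 80.352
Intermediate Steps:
I(s) = 3 - sqrt(s)*(9 + s) (I(s) = 3 - (s + 9)*sqrt(s) = 3 - (9 + s)*sqrt(s) = 3 - sqrt(s)*(9 + s))
N = 2*sqrt(4183) (N = sqrt(16732) = 2*sqrt(4183) ≈ 129.35)
F(I(S)) + N = -49 + 2*sqrt(4183)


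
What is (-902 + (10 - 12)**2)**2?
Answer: 806404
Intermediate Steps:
(-902 + (10 - 12)**2)**2 = (-902 + (-2)**2)**2 = (-902 + 4)**2 = (-898)**2 = 806404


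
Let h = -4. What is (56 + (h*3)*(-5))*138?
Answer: 16008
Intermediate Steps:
(56 + (h*3)*(-5))*138 = (56 - 4*3*(-5))*138 = (56 - 12*(-5))*138 = (56 + 60)*138 = 116*138 = 16008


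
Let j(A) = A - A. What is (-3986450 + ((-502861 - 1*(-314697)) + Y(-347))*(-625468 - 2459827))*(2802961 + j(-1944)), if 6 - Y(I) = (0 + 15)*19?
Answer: 1629636646103594835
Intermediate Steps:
j(A) = 0
Y(I) = -279 (Y(I) = 6 - (0 + 15)*19 = 6 - 15*19 = 6 - 1*285 = 6 - 285 = -279)
(-3986450 + ((-502861 - 1*(-314697)) + Y(-347))*(-625468 - 2459827))*(2802961 + j(-1944)) = (-3986450 + ((-502861 - 1*(-314697)) - 279)*(-625468 - 2459827))*(2802961 + 0) = (-3986450 + ((-502861 + 314697) - 279)*(-3085295))*2802961 = (-3986450 + (-188164 - 279)*(-3085295))*2802961 = (-3986450 - 188443*(-3085295))*2802961 = (-3986450 + 581402245685)*2802961 = 581398259235*2802961 = 1629636646103594835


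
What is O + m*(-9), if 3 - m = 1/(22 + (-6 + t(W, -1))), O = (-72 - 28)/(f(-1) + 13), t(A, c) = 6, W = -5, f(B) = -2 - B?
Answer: -2305/66 ≈ -34.924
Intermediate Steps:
O = -25/3 (O = (-72 - 28)/((-2 - 1*(-1)) + 13) = -100/((-2 + 1) + 13) = -100/(-1 + 13) = -100/12 = -100*1/12 = -25/3 ≈ -8.3333)
m = 65/22 (m = 3 - 1/(22 + (-6 + 6)) = 3 - 1/(22 + 0) = 3 - 1/22 = 65/22 ≈ 2.9545)
O + m*(-9) = -25/3 + (65/22)*(-9) = -25/3 - 585/22 = -2305/66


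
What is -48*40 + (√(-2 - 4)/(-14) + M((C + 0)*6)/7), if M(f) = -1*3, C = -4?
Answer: -13443/7 - I*√6/14 ≈ -1920.4 - 0.17496*I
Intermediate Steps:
M(f) = -3
-48*40 + (√(-2 - 4)/(-14) + M((C + 0)*6)/7) = -48*40 + (√(-2 - 4)/(-14) - 3/7) = -1920 + (√(-6)*(-1/14) - 3*⅐) = -1920 + ((I*√6)*(-1/14) - 3/7) = -1920 + (-I*√6/14 - 3/7) = -1920 + (-3/7 - I*√6/14) = -13443/7 - I*√6/14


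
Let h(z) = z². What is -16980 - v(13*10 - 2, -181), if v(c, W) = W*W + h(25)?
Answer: -50366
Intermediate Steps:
v(c, W) = 625 + W² (v(c, W) = W*W + 25² = W² + 625 = 625 + W²)
-16980 - v(13*10 - 2, -181) = -16980 - (625 + (-181)²) = -16980 - (625 + 32761) = -16980 - 1*33386 = -16980 - 33386 = -50366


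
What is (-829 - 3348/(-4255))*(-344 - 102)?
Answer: 1571724962/4255 ≈ 3.6938e+5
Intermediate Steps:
(-829 - 3348/(-4255))*(-344 - 102) = (-829 - 3348*(-1/4255))*(-446) = (-829 + 3348/4255)*(-446) = -3524047/4255*(-446) = 1571724962/4255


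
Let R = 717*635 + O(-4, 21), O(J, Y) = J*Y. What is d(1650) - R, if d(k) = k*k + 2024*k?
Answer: 5606889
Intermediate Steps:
d(k) = k**2 + 2024*k
R = 455211 (R = 717*635 - 4*21 = 455295 - 84 = 455211)
d(1650) - R = 1650*(2024 + 1650) - 1*455211 = 1650*3674 - 455211 = 6062100 - 455211 = 5606889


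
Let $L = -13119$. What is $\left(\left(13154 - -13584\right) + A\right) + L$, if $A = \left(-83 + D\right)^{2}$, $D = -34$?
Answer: $27308$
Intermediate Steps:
$A = 13689$ ($A = \left(-83 - 34\right)^{2} = \left(-117\right)^{2} = 13689$)
$\left(\left(13154 - -13584\right) + A\right) + L = \left(\left(13154 - -13584\right) + 13689\right) - 13119 = \left(\left(13154 + 13584\right) + 13689\right) - 13119 = \left(26738 + 13689\right) - 13119 = 40427 - 13119 = 27308$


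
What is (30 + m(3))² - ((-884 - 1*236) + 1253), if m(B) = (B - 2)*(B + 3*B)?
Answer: 1631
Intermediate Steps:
m(B) = 4*B*(-2 + B) (m(B) = (-2 + B)*(4*B) = 4*B*(-2 + B))
(30 + m(3))² - ((-884 - 1*236) + 1253) = (30 + 4*3*(-2 + 3))² - ((-884 - 1*236) + 1253) = (30 + 4*3*1)² - ((-884 - 236) + 1253) = (30 + 12)² - (-1120 + 1253) = 42² - 1*133 = 1764 - 133 = 1631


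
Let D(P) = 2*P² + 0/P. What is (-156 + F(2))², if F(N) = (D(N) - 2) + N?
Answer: 21904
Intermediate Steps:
D(P) = 2*P² (D(P) = 2*P² + 0 = 2*P²)
F(N) = -2 + N + 2*N² (F(N) = (2*N² - 2) + N = (-2 + 2*N²) + N = -2 + N + 2*N²)
(-156 + F(2))² = (-156 + (-2 + 2 + 2*2²))² = (-156 + (-2 + 2 + 2*4))² = (-156 + (-2 + 2 + 8))² = (-156 + 8)² = (-148)² = 21904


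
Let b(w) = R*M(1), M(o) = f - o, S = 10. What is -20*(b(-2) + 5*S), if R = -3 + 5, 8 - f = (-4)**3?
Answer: -3840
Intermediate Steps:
f = 72 (f = 8 - 1*(-4)**3 = 8 - 1*(-64) = 8 + 64 = 72)
M(o) = 72 - o
R = 2
b(w) = 142 (b(w) = 2*(72 - 1*1) = 2*(72 - 1) = 2*71 = 142)
-20*(b(-2) + 5*S) = -20*(142 + 5*10) = -20*(142 + 50) = -20*192 = -3840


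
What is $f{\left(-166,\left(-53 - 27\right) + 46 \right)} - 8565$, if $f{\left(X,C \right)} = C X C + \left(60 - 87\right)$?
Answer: $-200488$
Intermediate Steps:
$f{\left(X,C \right)} = -27 + X C^{2}$ ($f{\left(X,C \right)} = X C^{2} - 27 = -27 + X C^{2}$)
$f{\left(-166,\left(-53 - 27\right) + 46 \right)} - 8565 = \left(-27 - 166 \left(\left(-53 - 27\right) + 46\right)^{2}\right) - 8565 = \left(-27 - 166 \left(-80 + 46\right)^{2}\right) - 8565 = \left(-27 - 166 \left(-34\right)^{2}\right) - 8565 = \left(-27 - 191896\right) - 8565 = -191923 - 8565 = -200488$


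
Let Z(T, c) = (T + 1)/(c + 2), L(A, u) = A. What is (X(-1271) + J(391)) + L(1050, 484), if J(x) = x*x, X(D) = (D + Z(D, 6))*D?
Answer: 7884573/4 ≈ 1.9711e+6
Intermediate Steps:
Z(T, c) = (1 + T)/(2 + c)
X(D) = D*(⅛ + 9*D/8) (X(D) = (D + (1 + D)/(2 + 6))*D = (D + (1 + D)/8)*D = (D + (⅛ + D/8))*D = (⅛ + 9*D/8)*D = D*(⅛ + 9*D/8))
J(x) = x²
(X(-1271) + J(391)) + L(1050, 484) = ((⅛)*(-1271)*(1 + 9*(-1271)) + 391²) + 1050 = ((⅛)*(-1271)*(1 - 11439) + 152881) + 1050 = ((⅛)*(-1271)*(-11438) + 152881) + 1050 = (7268849/4 + 152881) + 1050 = 7880373/4 + 1050 = 7884573/4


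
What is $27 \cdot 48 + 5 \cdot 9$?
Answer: $1341$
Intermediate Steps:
$27 \cdot 48 + 5 \cdot 9 = 1296 + 45 = 1341$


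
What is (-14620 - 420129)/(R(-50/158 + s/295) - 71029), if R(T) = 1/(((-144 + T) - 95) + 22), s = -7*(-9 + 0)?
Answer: 2199648649667/359377144212 ≈ 6.1207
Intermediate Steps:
s = 63 (s = -7*(-9) = 63)
R(T) = 1/(-217 + T) (R(T) = 1/((-239 + T) + 22) = 1/(-217 + T))
(-14620 - 420129)/(R(-50/158 + s/295) - 71029) = (-14620 - 420129)/(1/(-217 + (-50/158 + 63/295)) - 71029) = -434749/(1/(-217 + (-50*1/158 + 63*(1/295))) - 71029) = -434749/(1/(-217 + (-25/79 + 63/295)) - 71029) = -434749/(1/(-217 - 2398/23305) - 71029) = -434749/(1/(-5059583/23305) - 71029) = -434749/(-23305/5059583 - 71029) = -434749/(-359377144212/5059583) = -434749*(-5059583/359377144212) = 2199648649667/359377144212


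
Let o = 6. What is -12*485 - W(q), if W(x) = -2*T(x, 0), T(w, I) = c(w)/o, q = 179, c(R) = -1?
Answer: -17461/3 ≈ -5820.3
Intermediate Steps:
T(w, I) = -⅙ (T(w, I) = -1/6 = -1*⅙ = -⅙)
W(x) = ⅓ (W(x) = -2*(-⅙) = ⅓)
-12*485 - W(q) = -12*485 - 1*⅓ = -5820 - ⅓ = -17461/3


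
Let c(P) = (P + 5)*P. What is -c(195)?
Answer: -39000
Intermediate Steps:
c(P) = P*(5 + P) (c(P) = (5 + P)*P = P*(5 + P))
-c(195) = -195*(5 + 195) = -195*200 = -1*39000 = -39000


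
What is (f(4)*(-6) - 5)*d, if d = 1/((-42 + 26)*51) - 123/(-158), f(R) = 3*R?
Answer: -3858085/64464 ≈ -59.849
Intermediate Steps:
d = 50105/64464 (d = (1/51)/(-16) - 123*(-1/158) = -1/16*1/51 + 123/158 = -1/816 + 123/158 = 50105/64464 ≈ 0.77726)
(f(4)*(-6) - 5)*d = ((3*4)*(-6) - 5)*(50105/64464) = (12*(-6) - 5)*(50105/64464) = (-72 - 5)*(50105/64464) = -77*50105/64464 = -3858085/64464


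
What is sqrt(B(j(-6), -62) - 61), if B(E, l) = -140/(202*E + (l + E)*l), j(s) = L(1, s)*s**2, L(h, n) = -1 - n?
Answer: 2*I*sqrt(804075879)/7261 ≈ 7.8106*I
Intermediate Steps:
j(s) = s**2*(-1 - s) (j(s) = (-1 - s)*s**2 = s**2*(-1 - s))
B(E, l) = -140/(202*E + l*(E + l)) (B(E, l) = -140/(202*E + (E + l)*l) = -140/(202*E + l*(E + l)))
sqrt(B(j(-6), -62) - 61) = sqrt(-140/((-62)**2 + 202*((-6)**2*(-1 - 1*(-6))) + ((-6)**2*(-1 - 1*(-6)))*(-62)) - 61) = sqrt(-140/(3844 + 202*(36*(-1 + 6)) + (36*(-1 + 6))*(-62)) - 61) = sqrt(-140/(3844 + 202*(36*5) + (36*5)*(-62)) - 61) = sqrt(-140/(3844 + 202*180 + 180*(-62)) - 61) = sqrt(-140/(3844 + 36360 - 11160) - 61) = sqrt(-140/29044 - 61) = sqrt(-140*1/29044 - 61) = sqrt(-35/7261 - 61) = sqrt(-442956/7261) = 2*I*sqrt(804075879)/7261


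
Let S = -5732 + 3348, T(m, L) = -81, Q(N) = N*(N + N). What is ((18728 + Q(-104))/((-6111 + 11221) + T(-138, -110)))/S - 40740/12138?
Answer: -1455140745/433107538 ≈ -3.3598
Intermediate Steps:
Q(N) = 2*N**2 (Q(N) = N*(2*N) = 2*N**2)
S = -2384
((18728 + Q(-104))/((-6111 + 11221) + T(-138, -110)))/S - 40740/12138 = ((18728 + 2*(-104)**2)/((-6111 + 11221) - 81))/(-2384) - 40740/12138 = ((18728 + 2*10816)/(5110 - 81))*(-1/2384) - 40740*1/12138 = ((18728 + 21632)/5029)*(-1/2384) - 970/289 = (40360*(1/5029))*(-1/2384) - 970/289 = (40360/5029)*(-1/2384) - 970/289 = -5045/1498642 - 970/289 = -1455140745/433107538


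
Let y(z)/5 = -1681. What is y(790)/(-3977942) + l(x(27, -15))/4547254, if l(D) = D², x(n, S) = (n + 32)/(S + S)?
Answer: 17205775049551/8139920702070600 ≈ 0.0021138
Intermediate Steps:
x(n, S) = (32 + n)/(2*S) (x(n, S) = (32 + n)/((2*S)) = (32 + n)*(1/(2*S)) = (32 + n)/(2*S))
y(z) = -8405 (y(z) = 5*(-1681) = -8405)
y(790)/(-3977942) + l(x(27, -15))/4547254 = -8405/(-3977942) + ((½)*(32 + 27)/(-15))²/4547254 = -8405*(-1/3977942) + ((½)*(-1/15)*59)²*(1/4547254) = 8405/3977942 + (-59/30)²*(1/4547254) = 8405/3977942 + (3481/900)*(1/4547254) = 8405/3977942 + 3481/4092528600 = 17205775049551/8139920702070600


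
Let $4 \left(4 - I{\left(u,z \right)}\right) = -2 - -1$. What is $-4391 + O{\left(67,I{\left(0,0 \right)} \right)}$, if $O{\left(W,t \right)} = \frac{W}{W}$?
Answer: $-4390$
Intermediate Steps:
$I{\left(u,z \right)} = \frac{17}{4}$ ($I{\left(u,z \right)} = 4 - \frac{-2 - -1}{4} = 4 - \frac{-2 + 1}{4} = 4 - - \frac{1}{4} = 4 + \frac{1}{4} = \frac{17}{4}$)
$O{\left(W,t \right)} = 1$
$-4391 + O{\left(67,I{\left(0,0 \right)} \right)} = -4391 + 1 = -4390$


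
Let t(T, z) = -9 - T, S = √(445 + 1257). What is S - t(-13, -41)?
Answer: -4 + √1702 ≈ 37.255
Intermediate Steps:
S = √1702 ≈ 41.255
S - t(-13, -41) = √1702 - (-9 - 1*(-13)) = √1702 - (-9 + 13) = √1702 - 1*4 = √1702 - 4 = -4 + √1702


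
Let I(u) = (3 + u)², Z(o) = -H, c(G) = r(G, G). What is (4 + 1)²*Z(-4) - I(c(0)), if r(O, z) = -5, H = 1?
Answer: -29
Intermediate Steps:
c(G) = -5
Z(o) = -1 (Z(o) = -1*1 = -1)
(4 + 1)²*Z(-4) - I(c(0)) = (4 + 1)²*(-1) - (3 - 5)² = 5²*(-1) - 1*(-2)² = 25*(-1) - 1*4 = -25 - 4 = -29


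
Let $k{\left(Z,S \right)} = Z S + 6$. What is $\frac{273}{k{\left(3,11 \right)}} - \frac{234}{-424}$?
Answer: $\frac{1601}{212} \approx 7.5519$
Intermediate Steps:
$k{\left(Z,S \right)} = 6 + S Z$ ($k{\left(Z,S \right)} = S Z + 6 = 6 + S Z$)
$\frac{273}{k{\left(3,11 \right)}} - \frac{234}{-424} = \frac{273}{6 + 11 \cdot 3} - \frac{234}{-424} = \frac{273}{6 + 33} - - \frac{117}{212} = \frac{273}{39} + \frac{117}{212} = 273 \cdot \frac{1}{39} + \frac{117}{212} = 7 + \frac{117}{212} = \frac{1601}{212}$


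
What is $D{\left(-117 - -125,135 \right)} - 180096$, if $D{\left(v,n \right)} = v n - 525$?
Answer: $-179541$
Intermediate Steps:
$D{\left(v,n \right)} = -525 + n v$ ($D{\left(v,n \right)} = n v - 525 = -525 + n v$)
$D{\left(-117 - -125,135 \right)} - 180096 = \left(-525 + 135 \left(-117 - -125\right)\right) - 180096 = \left(-525 + 135 \left(-117 + 125\right)\right) - 180096 = \left(-525 + 135 \cdot 8\right) - 180096 = \left(-525 + 1080\right) - 180096 = 555 - 180096 = -179541$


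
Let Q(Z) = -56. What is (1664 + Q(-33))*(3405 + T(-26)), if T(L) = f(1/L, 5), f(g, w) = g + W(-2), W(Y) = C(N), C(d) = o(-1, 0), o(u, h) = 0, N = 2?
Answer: 71177316/13 ≈ 5.4752e+6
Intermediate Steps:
C(d) = 0
W(Y) = 0
f(g, w) = g (f(g, w) = g + 0 = g)
T(L) = 1/L
(1664 + Q(-33))*(3405 + T(-26)) = (1664 - 56)*(3405 + 1/(-26)) = 1608*(3405 - 1/26) = 1608*(88529/26) = 71177316/13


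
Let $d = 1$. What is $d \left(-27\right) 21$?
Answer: $-567$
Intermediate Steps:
$d \left(-27\right) 21 = 1 \left(-27\right) 21 = \left(-27\right) 21 = -567$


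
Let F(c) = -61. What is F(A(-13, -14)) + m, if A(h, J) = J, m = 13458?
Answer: 13397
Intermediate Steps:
F(A(-13, -14)) + m = -61 + 13458 = 13397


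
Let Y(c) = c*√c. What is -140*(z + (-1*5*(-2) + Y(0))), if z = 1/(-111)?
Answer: -155260/111 ≈ -1398.7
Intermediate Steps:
z = -1/111 ≈ -0.0090090
Y(c) = c^(3/2)
-140*(z + (-1*5*(-2) + Y(0))) = -140*(-1/111 + (-1*5*(-2) + 0^(3/2))) = -140*(-1/111 + (-5*(-2) + 0)) = -140*(-1/111 + (10 + 0)) = -140*(-1/111 + 10) = -140*1109/111 = -155260/111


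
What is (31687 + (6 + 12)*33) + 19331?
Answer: 51612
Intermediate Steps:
(31687 + (6 + 12)*33) + 19331 = (31687 + 18*33) + 19331 = (31687 + 594) + 19331 = 32281 + 19331 = 51612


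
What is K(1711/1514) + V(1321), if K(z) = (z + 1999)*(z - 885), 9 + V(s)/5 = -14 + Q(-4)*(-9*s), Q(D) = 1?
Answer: -4188792827023/2292196 ≈ -1.8274e+6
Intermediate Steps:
V(s) = -115 - 45*s (V(s) = -45 + 5*(-14 + 1*(-9*s)) = -45 + 5*(-14 - 9*s) = -45 + (-70 - 45*s) = -115 - 45*s)
K(z) = (-885 + z)*(1999 + z) (K(z) = (1999 + z)*(-885 + z) = (-885 + z)*(1999 + z))
K(1711/1514) + V(1321) = (-1769115 + (1711/1514)² + 1114*(1711/1514)) + (-115 - 45*1321) = (-1769115 + (1711*(1/1514))² + 1114*(1711*(1/1514))) + (-115 - 59445) = (-1769115 + (1711/1514)² + 1114*(1711/1514)) - 59560 = (-1769115 + 2927521/2292196 + 953027/757) - 59560 = -4052269633263/2292196 - 59560 = -4188792827023/2292196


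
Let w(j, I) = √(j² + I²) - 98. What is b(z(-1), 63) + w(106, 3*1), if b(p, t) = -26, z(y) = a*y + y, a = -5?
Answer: -124 + √11245 ≈ -17.958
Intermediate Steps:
z(y) = -4*y (z(y) = -5*y + y = -4*y)
w(j, I) = -98 + √(I² + j²) (w(j, I) = √(I² + j²) - 98 = -98 + √(I² + j²))
b(z(-1), 63) + w(106, 3*1) = -26 + (-98 + √((3*1)² + 106²)) = -26 + (-98 + √(3² + 11236)) = -26 + (-98 + √(9 + 11236)) = -26 + (-98 + √11245) = -124 + √11245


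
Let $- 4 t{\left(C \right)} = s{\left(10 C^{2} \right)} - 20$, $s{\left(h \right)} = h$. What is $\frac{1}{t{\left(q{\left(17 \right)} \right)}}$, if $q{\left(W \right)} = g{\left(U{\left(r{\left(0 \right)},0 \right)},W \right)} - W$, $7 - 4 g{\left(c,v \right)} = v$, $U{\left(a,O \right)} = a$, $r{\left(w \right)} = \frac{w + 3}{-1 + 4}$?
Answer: $- \frac{8}{7565} \approx -0.0010575$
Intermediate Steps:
$r{\left(w \right)} = 1 + \frac{w}{3}$ ($r{\left(w \right)} = \frac{3 + w}{3} = \left(3 + w\right) \frac{1}{3} = 1 + \frac{w}{3}$)
$g{\left(c,v \right)} = \frac{7}{4} - \frac{v}{4}$
$q{\left(W \right)} = \frac{7}{4} - \frac{5 W}{4}$ ($q{\left(W \right)} = \left(\frac{7}{4} - \frac{W}{4}\right) - W = \frac{7}{4} - \frac{5 W}{4}$)
$t{\left(C \right)} = 5 - \frac{5 C^{2}}{2}$ ($t{\left(C \right)} = - \frac{10 C^{2} - 20}{4} = - \frac{-20 + 10 C^{2}}{4} = 5 - \frac{5 C^{2}}{2}$)
$\frac{1}{t{\left(q{\left(17 \right)} \right)}} = \frac{1}{5 - \frac{5 \left(\frac{7}{4} - \frac{85}{4}\right)^{2}}{2}} = \frac{1}{5 - \frac{5 \left(- \frac{39}{2}\right)^{2}}{2}} = \frac{1}{5 - \frac{7605}{8}} = \frac{1}{- \frac{7565}{8}} = - \frac{8}{7565}$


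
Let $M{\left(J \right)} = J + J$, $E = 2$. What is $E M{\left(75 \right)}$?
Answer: $300$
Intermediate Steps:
$M{\left(J \right)} = 2 J$
$E M{\left(75 \right)} = 2 \cdot 2 \cdot 75 = 2 \cdot 150 = 300$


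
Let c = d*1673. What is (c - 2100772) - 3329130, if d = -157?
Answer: -5692563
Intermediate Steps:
c = -262661 (c = -157*1673 = -262661)
(c - 2100772) - 3329130 = (-262661 - 2100772) - 3329130 = -2363433 - 3329130 = -5692563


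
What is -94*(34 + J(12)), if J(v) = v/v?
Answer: -3290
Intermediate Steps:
J(v) = 1
-94*(34 + J(12)) = -94*(34 + 1) = -94*35 = -3290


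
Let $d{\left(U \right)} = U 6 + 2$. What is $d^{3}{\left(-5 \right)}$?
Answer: $-21952$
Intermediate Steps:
$d{\left(U \right)} = 2 + 6 U$ ($d{\left(U \right)} = 6 U + 2 = 2 + 6 U$)
$d^{3}{\left(-5 \right)} = \left(2 + 6 \left(-5\right)\right)^{3} = \left(2 - 30\right)^{3} = \left(-28\right)^{3} = -21952$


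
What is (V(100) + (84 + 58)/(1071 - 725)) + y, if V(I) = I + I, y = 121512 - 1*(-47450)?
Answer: 29265097/173 ≈ 1.6916e+5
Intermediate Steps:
y = 168962 (y = 121512 + 47450 = 168962)
V(I) = 2*I
(V(100) + (84 + 58)/(1071 - 725)) + y = (2*100 + (84 + 58)/(1071 - 725)) + 168962 = (200 + 142/346) + 168962 = (200 + 142*(1/346)) + 168962 = (200 + 71/173) + 168962 = 34671/173 + 168962 = 29265097/173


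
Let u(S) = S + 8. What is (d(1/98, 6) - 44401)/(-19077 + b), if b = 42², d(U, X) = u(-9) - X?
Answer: 44408/17313 ≈ 2.5650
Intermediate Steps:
u(S) = 8 + S
d(U, X) = -1 - X (d(U, X) = (8 - 9) - X = -1 - X)
b = 1764
(d(1/98, 6) - 44401)/(-19077 + b) = ((-1 - 1*6) - 44401)/(-19077 + 1764) = ((-1 - 6) - 44401)/(-17313) = (-7 - 44401)*(-1/17313) = -44408*(-1/17313) = 44408/17313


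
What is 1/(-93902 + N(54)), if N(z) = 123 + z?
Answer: -1/93725 ≈ -1.0670e-5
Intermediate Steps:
1/(-93902 + N(54)) = 1/(-93902 + (123 + 54)) = 1/(-93902 + 177) = 1/(-93725) = -1/93725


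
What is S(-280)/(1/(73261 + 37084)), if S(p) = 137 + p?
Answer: -15779335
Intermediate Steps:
S(-280)/(1/(73261 + 37084)) = (137 - 280)/(1/(73261 + 37084)) = -143/(1/110345) = -143/1/110345 = -143*110345 = -15779335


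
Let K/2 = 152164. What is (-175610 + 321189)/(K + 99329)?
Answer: 145579/403657 ≈ 0.36065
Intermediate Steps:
K = 304328 (K = 2*152164 = 304328)
(-175610 + 321189)/(K + 99329) = (-175610 + 321189)/(304328 + 99329) = 145579/403657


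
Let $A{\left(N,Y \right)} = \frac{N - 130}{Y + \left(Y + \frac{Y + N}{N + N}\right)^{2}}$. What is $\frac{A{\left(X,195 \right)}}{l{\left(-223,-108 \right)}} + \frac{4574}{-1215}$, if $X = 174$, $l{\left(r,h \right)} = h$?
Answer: $- \frac{792627583642}{210546527445} \approx -3.7646$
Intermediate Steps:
$A{\left(N,Y \right)} = \frac{-130 + N}{Y + \left(Y + \frac{N + Y}{2 N}\right)^{2}}$
$\frac{A{\left(X,195 \right)}}{l{\left(-223,-108 \right)}} + \frac{4574}{-1215} = \frac{4 \cdot 174^{2} \frac{1}{\left(174 + 195 + 2 \cdot 174 \cdot 195\right)^{2} + 4 \cdot 195 \cdot 174^{2}} \left(-130 + 174\right)}{-108} + \frac{4574}{-1215} = 4 \cdot 30276 \frac{1}{\left(174 + 195 + 67860\right)^{2} + 4 \cdot 195 \cdot 30276} \cdot 44 \left(- \frac{1}{108}\right) + 4574 \left(- \frac{1}{1215}\right) = 4 \cdot 30276 \frac{1}{68229^{2} + 23615280} \cdot 44 \left(- \frac{1}{108}\right) - \frac{4574}{1215} = 4 \cdot 30276 \frac{1}{4655196441 + 23615280} \cdot 44 \left(- \frac{1}{108}\right) - \frac{4574}{1215} = 4 \cdot 30276 \cdot \frac{1}{4678811721} \cdot 44 \left(- \frac{1}{108}\right) - \frac{4574}{1215} = \frac{592064}{519867969} \left(- \frac{1}{108}\right) - \frac{4574}{1215} = - \frac{148016}{14036435163} - \frac{4574}{1215} = - \frac{792627583642}{210546527445}$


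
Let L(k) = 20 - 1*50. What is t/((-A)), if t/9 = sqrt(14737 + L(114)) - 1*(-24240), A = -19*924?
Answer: 18180/1463 + 3*sqrt(14707)/5852 ≈ 12.489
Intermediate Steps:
L(k) = -30 (L(k) = 20 - 50 = -30)
A = -17556
t = 218160 + 9*sqrt(14707) (t = 9*(sqrt(14737 - 30) - 1*(-24240)) = 9*(sqrt(14707) + 24240) = 9*(24240 + sqrt(14707)) = 218160 + 9*sqrt(14707) ≈ 2.1925e+5)
t/((-A)) = (218160 + 9*sqrt(14707))/((-1*(-17556))) = (218160 + 9*sqrt(14707))/17556 = (218160 + 9*sqrt(14707))*(1/17556) = 18180/1463 + 3*sqrt(14707)/5852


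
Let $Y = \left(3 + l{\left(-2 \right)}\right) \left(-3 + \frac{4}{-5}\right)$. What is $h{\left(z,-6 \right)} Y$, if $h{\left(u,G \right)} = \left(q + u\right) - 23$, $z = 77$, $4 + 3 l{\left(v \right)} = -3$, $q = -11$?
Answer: $- \frac{1634}{15} \approx -108.93$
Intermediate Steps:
$l{\left(v \right)} = - \frac{7}{3}$ ($l{\left(v \right)} = - \frac{4}{3} + \frac{1}{3} \left(-3\right) = - \frac{4}{3} - 1 = - \frac{7}{3}$)
$Y = - \frac{38}{15}$ ($Y = \left(3 - \frac{7}{3}\right) \left(-3 + \frac{4}{-5}\right) = \frac{2 \left(-3 + 4 \left(- \frac{1}{5}\right)\right)}{3} = \frac{2 \left(-3 - \frac{4}{5}\right)}{3} = \frac{2}{3} \left(- \frac{19}{5}\right) = - \frac{38}{15} \approx -2.5333$)
$h{\left(u,G \right)} = -34 + u$ ($h{\left(u,G \right)} = \left(-11 + u\right) - 23 = -34 + u$)
$h{\left(z,-6 \right)} Y = \left(-34 + 77\right) \left(- \frac{38}{15}\right) = 43 \left(- \frac{38}{15}\right) = - \frac{1634}{15}$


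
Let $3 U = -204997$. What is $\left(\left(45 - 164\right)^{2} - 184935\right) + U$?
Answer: $- \frac{717319}{3} \approx -2.3911 \cdot 10^{5}$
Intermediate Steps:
$U = - \frac{204997}{3}$ ($U = \frac{1}{3} \left(-204997\right) = - \frac{204997}{3} \approx -68332.0$)
$\left(\left(45 - 164\right)^{2} - 184935\right) + U = \left(\left(45 - 164\right)^{2} - 184935\right) - \frac{204997}{3} = \left(\left(-119\right)^{2} - 184935\right) - \frac{204997}{3} = \left(14161 - 184935\right) - \frac{204997}{3} = -170774 - \frac{204997}{3} = - \frac{717319}{3}$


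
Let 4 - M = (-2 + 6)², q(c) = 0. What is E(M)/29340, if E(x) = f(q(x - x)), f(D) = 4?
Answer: 1/7335 ≈ 0.00013633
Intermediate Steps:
M = -12 (M = 4 - (-2 + 6)² = 4 - 1*4² = 4 - 1*16 = 4 - 16 = -12)
E(x) = 4
E(M)/29340 = 4/29340 = 4*(1/29340) = 1/7335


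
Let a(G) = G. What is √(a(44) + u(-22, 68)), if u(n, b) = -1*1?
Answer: √43 ≈ 6.5574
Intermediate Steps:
u(n, b) = -1
√(a(44) + u(-22, 68)) = √(44 - 1) = √43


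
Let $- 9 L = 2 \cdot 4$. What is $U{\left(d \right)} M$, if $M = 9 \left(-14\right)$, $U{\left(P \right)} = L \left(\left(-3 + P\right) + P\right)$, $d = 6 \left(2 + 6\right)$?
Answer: $10416$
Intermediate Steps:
$d = 48$ ($d = 6 \cdot 8 = 48$)
$L = - \frac{8}{9}$ ($L = - \frac{2 \cdot 4}{9} = \left(- \frac{1}{9}\right) 8 = - \frac{8}{9} \approx -0.88889$)
$U{\left(P \right)} = \frac{8}{3} - \frac{16 P}{9}$ ($U{\left(P \right)} = - \frac{8 \left(\left(-3 + P\right) + P\right)}{9} = - \frac{8 \left(-3 + 2 P\right)}{9} = \frac{8}{3} - \frac{16 P}{9}$)
$M = -126$
$U{\left(d \right)} M = \left(\frac{8}{3} - \frac{256}{3}\right) \left(-126\right) = \left(- \frac{248}{3}\right) \left(-126\right) = 10416$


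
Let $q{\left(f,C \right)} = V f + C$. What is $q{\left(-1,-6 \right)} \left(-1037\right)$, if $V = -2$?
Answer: $4148$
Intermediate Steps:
$q{\left(f,C \right)} = C - 2 f$ ($q{\left(f,C \right)} = - 2 f + C = C - 2 f$)
$q{\left(-1,-6 \right)} \left(-1037\right) = \left(-6 - -2\right) \left(-1037\right) = \left(-6 + 2\right) \left(-1037\right) = \left(-4\right) \left(-1037\right) = 4148$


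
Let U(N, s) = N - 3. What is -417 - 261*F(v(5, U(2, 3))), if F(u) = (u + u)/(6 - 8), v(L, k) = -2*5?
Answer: -3027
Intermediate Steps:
U(N, s) = -3 + N
v(L, k) = -10
F(u) = -u (F(u) = (2*u)/(-2) = (2*u)*(-½) = -u)
-417 - 261*F(v(5, U(2, 3))) = -417 - (-261)*(-10) = -417 - 261*10 = -417 - 2610 = -3027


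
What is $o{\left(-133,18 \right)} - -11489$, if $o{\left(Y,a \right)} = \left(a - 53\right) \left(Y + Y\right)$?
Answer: $20799$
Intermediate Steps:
$o{\left(Y,a \right)} = 2 Y \left(-53 + a\right)$ ($o{\left(Y,a \right)} = \left(-53 + a\right) 2 Y = 2 Y \left(-53 + a\right)$)
$o{\left(-133,18 \right)} - -11489 = 2 \left(-133\right) \left(-53 + 18\right) - -11489 = 2 \left(-133\right) \left(-35\right) + 11489 = 9310 + 11489 = 20799$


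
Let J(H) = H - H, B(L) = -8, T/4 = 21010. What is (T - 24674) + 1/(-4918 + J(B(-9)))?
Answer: 291961987/4918 ≈ 59366.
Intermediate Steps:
T = 84040 (T = 4*21010 = 84040)
J(H) = 0
(T - 24674) + 1/(-4918 + J(B(-9))) = (84040 - 24674) + 1/(-4918 + 0) = 59366 + 1/(-4918) = 59366 - 1/4918 = 291961987/4918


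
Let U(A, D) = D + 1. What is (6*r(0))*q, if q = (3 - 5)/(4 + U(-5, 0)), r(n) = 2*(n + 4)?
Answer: -96/5 ≈ -19.200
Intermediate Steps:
U(A, D) = 1 + D
r(n) = 8 + 2*n (r(n) = 2*(4 + n) = 8 + 2*n)
q = -⅖ (q = (3 - 5)/(4 + (1 + 0)) = -2/(4 + 1) = -2/5 = -2*⅕ = -⅖ ≈ -0.40000)
(6*r(0))*q = (6*(8 + 2*0))*(-⅖) = (6*(8 + 0))*(-⅖) = (6*8)*(-⅖) = 48*(-⅖) = -96/5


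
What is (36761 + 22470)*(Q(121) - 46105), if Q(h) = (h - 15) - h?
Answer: -2731733720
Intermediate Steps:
Q(h) = -15 (Q(h) = (-15 + h) - h = -15)
(36761 + 22470)*(Q(121) - 46105) = (36761 + 22470)*(-15 - 46105) = 59231*(-46120) = -2731733720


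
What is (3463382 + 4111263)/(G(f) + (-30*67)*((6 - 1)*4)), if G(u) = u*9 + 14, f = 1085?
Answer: -7574645/30421 ≈ -248.99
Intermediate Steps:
G(u) = 14 + 9*u (G(u) = 9*u + 14 = 14 + 9*u)
(3463382 + 4111263)/(G(f) + (-30*67)*((6 - 1)*4)) = (3463382 + 4111263)/((14 + 9*1085) + (-30*67)*((6 - 1)*4)) = 7574645/((14 + 9765) - 10050*4) = 7574645/(9779 - 2010*20) = 7574645/(9779 - 40200) = 7574645/(-30421) = 7574645*(-1/30421) = -7574645/30421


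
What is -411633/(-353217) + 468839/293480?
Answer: 95469319301/34554041720 ≈ 2.7629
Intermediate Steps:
-411633/(-353217) + 468839/293480 = -411633*(-1/353217) + 468839*(1/293480) = 137211/117739 + 468839/293480 = 95469319301/34554041720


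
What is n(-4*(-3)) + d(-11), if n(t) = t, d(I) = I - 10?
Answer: -9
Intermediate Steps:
d(I) = -10 + I
n(-4*(-3)) + d(-11) = -4*(-3) + (-10 - 11) = 12 - 21 = -9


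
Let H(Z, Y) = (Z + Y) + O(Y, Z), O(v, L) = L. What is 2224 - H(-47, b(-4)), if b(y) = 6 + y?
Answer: 2316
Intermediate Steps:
H(Z, Y) = Y + 2*Z (H(Z, Y) = (Z + Y) + Z = (Y + Z) + Z = Y + 2*Z)
2224 - H(-47, b(-4)) = 2224 - ((6 - 4) + 2*(-47)) = 2224 - (2 - 94) = 2224 - 1*(-92) = 2224 + 92 = 2316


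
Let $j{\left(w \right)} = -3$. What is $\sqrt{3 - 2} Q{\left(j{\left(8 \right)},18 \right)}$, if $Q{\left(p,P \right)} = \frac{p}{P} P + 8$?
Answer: $5$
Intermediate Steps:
$Q{\left(p,P \right)} = 8 + p$ ($Q{\left(p,P \right)} = \frac{p}{P} P + 8 = p + 8 = 8 + p$)
$\sqrt{3 - 2} Q{\left(j{\left(8 \right)},18 \right)} = \sqrt{3 - 2} \left(8 - 3\right) = \sqrt{1} \cdot 5 = 1 \cdot 5 = 5$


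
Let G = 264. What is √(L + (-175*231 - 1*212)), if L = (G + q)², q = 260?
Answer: √233939 ≈ 483.67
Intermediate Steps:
L = 274576 (L = (264 + 260)² = 524² = 274576)
√(L + (-175*231 - 1*212)) = √(274576 + (-175*231 - 1*212)) = √(274576 + (-40425 - 212)) = √(274576 - 40637) = √233939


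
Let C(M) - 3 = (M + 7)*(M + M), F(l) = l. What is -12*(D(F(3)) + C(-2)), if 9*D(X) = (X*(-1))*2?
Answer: 212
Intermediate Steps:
C(M) = 3 + 2*M*(7 + M) (C(M) = 3 + (M + 7)*(M + M) = 3 + (7 + M)*(2*M) = 3 + 2*M*(7 + M))
D(X) = -2*X/9 (D(X) = ((X*(-1))*2)/9 = (-X*2)/9 = (-2*X)/9 = -2*X/9)
-12*(D(F(3)) + C(-2)) = -12*(-2/9*3 + (3 + 2*(-2)² + 14*(-2))) = -12*(-⅔ + (3 + 2*4 - 28)) = -12*(-⅔ + (3 + 8 - 28)) = -12*(-⅔ - 17) = -12*(-53/3) = 212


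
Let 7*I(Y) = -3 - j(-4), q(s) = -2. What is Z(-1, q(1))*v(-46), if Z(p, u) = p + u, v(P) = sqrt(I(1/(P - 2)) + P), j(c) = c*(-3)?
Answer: -3*I*sqrt(2359)/7 ≈ -20.816*I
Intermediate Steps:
j(c) = -3*c
I(Y) = -15/7 (I(Y) = (-3 - (-3)*(-4))/7 = (-3 - 1*12)/7 = (-3 - 12)/7 = (1/7)*(-15) = -15/7)
v(P) = sqrt(-15/7 + P)
Z(-1, q(1))*v(-46) = (-1 - 2)*(sqrt(-105 + 49*(-46))/7) = -3*sqrt(-105 - 2254)/7 = -3*sqrt(-2359)/7 = -3*I*sqrt(2359)/7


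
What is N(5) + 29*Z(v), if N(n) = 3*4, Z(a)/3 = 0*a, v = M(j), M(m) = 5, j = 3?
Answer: 12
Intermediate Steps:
v = 5
Z(a) = 0 (Z(a) = 3*(0*a) = 3*0 = 0)
N(n) = 12
N(5) + 29*Z(v) = 12 + 29*0 = 12 + 0 = 12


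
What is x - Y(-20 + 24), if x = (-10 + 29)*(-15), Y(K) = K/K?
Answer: -286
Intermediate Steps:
Y(K) = 1
x = -285 (x = 19*(-15) = -285)
x - Y(-20 + 24) = -285 - 1*1 = -285 - 1 = -286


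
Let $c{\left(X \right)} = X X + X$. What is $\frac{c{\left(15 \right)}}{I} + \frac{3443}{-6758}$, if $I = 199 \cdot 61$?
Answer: $- \frac{40172657}{82035362} \approx -0.4897$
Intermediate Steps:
$c{\left(X \right)} = X + X^{2}$ ($c{\left(X \right)} = X^{2} + X = X + X^{2}$)
$I = 12139$
$\frac{c{\left(15 \right)}}{I} + \frac{3443}{-6758} = \frac{15 \left(1 + 15\right)}{12139} + \frac{3443}{-6758} = 15 \cdot 16 \cdot \frac{1}{12139} + 3443 \left(- \frac{1}{6758}\right) = 240 \cdot \frac{1}{12139} - \frac{3443}{6758} = \frac{240}{12139} - \frac{3443}{6758} = - \frac{40172657}{82035362}$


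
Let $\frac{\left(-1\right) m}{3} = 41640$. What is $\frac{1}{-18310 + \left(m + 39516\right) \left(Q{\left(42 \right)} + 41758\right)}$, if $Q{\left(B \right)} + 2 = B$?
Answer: $- \frac{1}{3569734702} \approx -2.8013 \cdot 10^{-10}$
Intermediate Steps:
$m = -124920$ ($m = \left(-3\right) 41640 = -124920$)
$Q{\left(B \right)} = -2 + B$
$\frac{1}{-18310 + \left(m + 39516\right) \left(Q{\left(42 \right)} + 41758\right)} = \frac{1}{-18310 + \left(-124920 + 39516\right) \left(\left(-2 + 42\right) + 41758\right)} = \frac{1}{-18310 - 85404 \left(40 + 41758\right)} = \frac{1}{-18310 - 3569716392} = \frac{1}{-3569734702} = - \frac{1}{3569734702}$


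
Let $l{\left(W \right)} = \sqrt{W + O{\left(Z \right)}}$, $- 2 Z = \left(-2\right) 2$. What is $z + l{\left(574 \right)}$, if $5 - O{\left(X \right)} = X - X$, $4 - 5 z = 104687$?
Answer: $- \frac{104683}{5} + \sqrt{579} \approx -20913.0$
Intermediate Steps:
$z = - \frac{104683}{5}$ ($z = \frac{4}{5} - \frac{104687}{5} = - \frac{104683}{5} \approx -20937.0$)
$Z = 2$ ($Z = - \frac{\left(-2\right) 2}{2} = \left(- \frac{1}{2}\right) \left(-4\right) = 2$)
$O{\left(X \right)} = 5$ ($O{\left(X \right)} = 5 - \left(X - X\right) = 5 - 0 = 5 + 0 = 5$)
$l{\left(W \right)} = \sqrt{5 + W}$ ($l{\left(W \right)} = \sqrt{W + 5} = \sqrt{5 + W}$)
$z + l{\left(574 \right)} = - \frac{104683}{5} + \sqrt{5 + 574} = - \frac{104683}{5} + \sqrt{579}$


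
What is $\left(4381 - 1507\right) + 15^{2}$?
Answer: $3099$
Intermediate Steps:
$\left(4381 - 1507\right) + 15^{2} = \left(4381 - 1507\right) + 225 = 2874 + 225 = 3099$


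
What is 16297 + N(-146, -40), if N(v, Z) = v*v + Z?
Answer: 37573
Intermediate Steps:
N(v, Z) = Z + v² (N(v, Z) = v² + Z = Z + v²)
16297 + N(-146, -40) = 16297 + (-40 + (-146)²) = 16297 + (-40 + 21316) = 16297 + 21276 = 37573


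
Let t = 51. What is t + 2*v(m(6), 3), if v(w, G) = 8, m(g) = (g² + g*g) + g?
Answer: 67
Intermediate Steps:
m(g) = g + 2*g² (m(g) = (g² + g²) + g = 2*g² + g = g + 2*g²)
t + 2*v(m(6), 3) = 51 + 2*8 = 51 + 16 = 67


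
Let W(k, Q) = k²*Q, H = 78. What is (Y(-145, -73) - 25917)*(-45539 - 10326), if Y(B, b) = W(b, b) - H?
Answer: 23184645380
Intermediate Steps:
W(k, Q) = Q*k²
Y(B, b) = -78 + b³ (Y(B, b) = b*b² - 1*78 = b³ - 78 = -78 + b³)
(Y(-145, -73) - 25917)*(-45539 - 10326) = ((-78 + (-73)³) - 25917)*(-45539 - 10326) = ((-78 - 389017) - 25917)*(-55865) = (-389095 - 25917)*(-55865) = -415012*(-55865) = 23184645380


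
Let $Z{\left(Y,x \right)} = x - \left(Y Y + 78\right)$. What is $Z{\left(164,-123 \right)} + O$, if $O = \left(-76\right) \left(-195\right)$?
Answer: $-12277$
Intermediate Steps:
$O = 14820$
$Z{\left(Y,x \right)} = -78 + x - Y^{2}$ ($Z{\left(Y,x \right)} = x - \left(Y^{2} + 78\right) = x - \left(78 + Y^{2}\right) = -78 + x - Y^{2}$)
$Z{\left(164,-123 \right)} + O = \left(-78 - 123 - 164^{2}\right) + 14820 = \left(-78 - 123 - 26896\right) + 14820 = -27097 + 14820 = -12277$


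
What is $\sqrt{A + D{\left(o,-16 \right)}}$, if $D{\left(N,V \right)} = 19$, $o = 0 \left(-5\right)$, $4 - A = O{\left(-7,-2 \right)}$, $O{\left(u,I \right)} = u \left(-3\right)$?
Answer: $\sqrt{2} \approx 1.4142$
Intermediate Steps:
$O{\left(u,I \right)} = - 3 u$
$A = -17$ ($A = 4 - \left(-3\right) \left(-7\right) = 4 - 21 = -17$)
$o = 0$
$\sqrt{A + D{\left(o,-16 \right)}} = \sqrt{-17 + 19} = \sqrt{2}$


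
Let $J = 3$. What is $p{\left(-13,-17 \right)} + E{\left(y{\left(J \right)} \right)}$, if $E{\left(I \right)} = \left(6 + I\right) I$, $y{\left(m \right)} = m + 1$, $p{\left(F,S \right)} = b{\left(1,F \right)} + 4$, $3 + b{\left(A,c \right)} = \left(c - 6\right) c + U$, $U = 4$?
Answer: $292$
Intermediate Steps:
$b{\left(A,c \right)} = 1 + c \left(-6 + c\right)$ ($b{\left(A,c \right)} = -3 + \left(\left(c - 6\right) c + 4\right) = -3 + \left(\left(-6 + c\right) c + 4\right) = -3 + \left(c \left(-6 + c\right) + 4\right) = -3 + \left(4 + c \left(-6 + c\right)\right) = 1 + c \left(-6 + c\right)$)
$p{\left(F,S \right)} = 5 + F^{2} - 6 F$ ($p{\left(F,S \right)} = \left(1 + F^{2} - 6 F\right) + 4 = 5 + F^{2} - 6 F$)
$y{\left(m \right)} = 1 + m$
$E{\left(I \right)} = I \left(6 + I\right)$
$p{\left(-13,-17 \right)} + E{\left(y{\left(J \right)} \right)} = \left(5 + \left(-13\right)^{2} - -78\right) + \left(1 + 3\right) \left(6 + \left(1 + 3\right)\right) = \left(5 + 169 + 78\right) + 4 \left(6 + 4\right) = 252 + 4 \cdot 10 = 252 + 40 = 292$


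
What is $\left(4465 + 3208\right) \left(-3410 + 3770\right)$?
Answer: $2762280$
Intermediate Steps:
$\left(4465 + 3208\right) \left(-3410 + 3770\right) = 7673 \cdot 360 = 2762280$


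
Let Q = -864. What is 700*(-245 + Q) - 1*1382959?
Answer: -2159259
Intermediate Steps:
700*(-245 + Q) - 1*1382959 = 700*(-245 - 864) - 1*1382959 = 700*(-1109) - 1382959 = -776300 - 1382959 = -2159259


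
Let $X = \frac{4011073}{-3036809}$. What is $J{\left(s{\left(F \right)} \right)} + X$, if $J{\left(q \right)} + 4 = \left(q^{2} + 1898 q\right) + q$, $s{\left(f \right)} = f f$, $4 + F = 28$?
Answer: $\frac{4329258752091}{3036809} \approx 1.4256 \cdot 10^{6}$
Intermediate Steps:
$F = 24$ ($F = -4 + 28 = 24$)
$s{\left(f \right)} = f^{2}$
$J{\left(q \right)} = -4 + q^{2} + 1899 q$ ($J{\left(q \right)} = -4 + \left(\left(q^{2} + 1898 q\right) + q\right) = -4 + \left(q^{2} + 1899 q\right) = -4 + q^{2} + 1899 q$)
$X = - \frac{4011073}{3036809}$ ($X = 4011073 \left(- \frac{1}{3036809}\right) = - \frac{4011073}{3036809} \approx -1.3208$)
$J{\left(s{\left(F \right)} \right)} + X = \left(-4 + \left(24^{2}\right)^{2} + 1899 \cdot 24^{2}\right) - \frac{4011073}{3036809} = \left(-4 + 576^{2} + 1899 \cdot 576\right) - \frac{4011073}{3036809} = \left(-4 + 331776 + 1093824\right) - \frac{4011073}{3036809} = 1425596 - \frac{4011073}{3036809} = \frac{4329258752091}{3036809}$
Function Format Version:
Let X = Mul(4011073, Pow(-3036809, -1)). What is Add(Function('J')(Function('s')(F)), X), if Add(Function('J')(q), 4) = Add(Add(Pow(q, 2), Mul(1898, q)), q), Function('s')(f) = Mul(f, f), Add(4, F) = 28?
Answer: Rational(4329258752091, 3036809) ≈ 1.4256e+6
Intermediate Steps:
F = 24 (F = Add(-4, 28) = 24)
Function('s')(f) = Pow(f, 2)
Function('J')(q) = Add(-4, Pow(q, 2), Mul(1899, q)) (Function('J')(q) = Add(-4, Add(Add(Pow(q, 2), Mul(1898, q)), q)) = Add(-4, Add(Pow(q, 2), Mul(1899, q))) = Add(-4, Pow(q, 2), Mul(1899, q)))
X = Rational(-4011073, 3036809) (X = Mul(4011073, Rational(-1, 3036809)) = Rational(-4011073, 3036809) ≈ -1.3208)
Add(Function('J')(Function('s')(F)), X) = Add(Add(-4, Pow(Pow(24, 2), 2), Mul(1899, Pow(24, 2))), Rational(-4011073, 3036809)) = Add(Add(-4, Pow(576, 2), Mul(1899, 576)), Rational(-4011073, 3036809)) = Add(Add(-4, 331776, 1093824), Rational(-4011073, 3036809)) = Add(1425596, Rational(-4011073, 3036809)) = Rational(4329258752091, 3036809)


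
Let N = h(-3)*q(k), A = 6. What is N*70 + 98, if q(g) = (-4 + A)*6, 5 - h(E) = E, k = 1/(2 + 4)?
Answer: 6818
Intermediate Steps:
k = ⅙ (k = 1/6 = ⅙ ≈ 0.16667)
h(E) = 5 - E
q(g) = 12 (q(g) = (-4 + 6)*6 = 2*6 = 12)
N = 96 (N = (5 - 1*(-3))*12 = (5 + 3)*12 = 8*12 = 96)
N*70 + 98 = 96*70 + 98 = 6720 + 98 = 6818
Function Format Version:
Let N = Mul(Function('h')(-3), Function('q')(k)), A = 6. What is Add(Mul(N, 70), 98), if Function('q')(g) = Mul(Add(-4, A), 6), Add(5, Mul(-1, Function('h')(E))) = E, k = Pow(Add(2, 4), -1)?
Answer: 6818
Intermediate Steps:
k = Rational(1, 6) (k = Pow(6, -1) = Rational(1, 6) ≈ 0.16667)
Function('h')(E) = Add(5, Mul(-1, E))
Function('q')(g) = 12 (Function('q')(g) = Mul(Add(-4, 6), 6) = Mul(2, 6) = 12)
N = 96 (N = Mul(Add(5, Mul(-1, -3)), 12) = Mul(Add(5, 3), 12) = Mul(8, 12) = 96)
Add(Mul(N, 70), 98) = Add(Mul(96, 70), 98) = Add(6720, 98) = 6818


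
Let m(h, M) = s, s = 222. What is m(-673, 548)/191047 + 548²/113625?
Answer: 57397403038/21707715375 ≈ 2.6441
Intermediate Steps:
m(h, M) = 222
m(-673, 548)/191047 + 548²/113625 = 222/191047 + 548²/113625 = 222*(1/191047) + 300304*(1/113625) = 222/191047 + 300304/113625 = 57397403038/21707715375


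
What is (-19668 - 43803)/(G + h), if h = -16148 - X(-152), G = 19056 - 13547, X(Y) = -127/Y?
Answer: 3215864/539085 ≈ 5.9654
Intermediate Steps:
G = 5509
h = -2454623/152 (h = -16148 - (-127)/(-152) = -16148 - (-127)*(-1)/152 = -16148 - 1*127/152 = -16148 - 127/152 = -2454623/152 ≈ -16149.)
(-19668 - 43803)/(G + h) = (-19668 - 43803)/(5509 - 2454623/152) = -63471/(-1617255/152) = -63471*(-152/1617255) = 3215864/539085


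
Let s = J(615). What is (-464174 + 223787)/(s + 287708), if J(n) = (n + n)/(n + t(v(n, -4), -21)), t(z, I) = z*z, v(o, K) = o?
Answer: -74039196/88614065 ≈ -0.83552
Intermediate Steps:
t(z, I) = z**2
J(n) = 2*n/(n + n**2) (J(n) = (n + n)/(n + n**2) = (2*n)/(n + n**2) = 2*n/(n + n**2))
s = 1/308 (s = 2/(1 + 615) = 2/616 = 2*(1/616) = 1/308 ≈ 0.0032468)
(-464174 + 223787)/(s + 287708) = (-464174 + 223787)/(1/308 + 287708) = -240387/88614065/308 = -240387*308/88614065 = -74039196/88614065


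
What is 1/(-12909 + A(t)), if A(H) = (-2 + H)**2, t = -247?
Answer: 1/49092 ≈ 2.0370e-5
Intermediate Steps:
1/(-12909 + A(t)) = 1/(-12909 + (-2 - 247)**2) = 1/(-12909 + (-249)**2) = 1/(-12909 + 62001) = 1/49092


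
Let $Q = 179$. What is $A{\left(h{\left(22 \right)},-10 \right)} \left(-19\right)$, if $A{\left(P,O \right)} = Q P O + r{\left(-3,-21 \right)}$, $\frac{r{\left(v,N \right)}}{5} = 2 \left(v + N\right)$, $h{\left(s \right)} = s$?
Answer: $752780$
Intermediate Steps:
$r{\left(v,N \right)} = 10 N + 10 v$ ($r{\left(v,N \right)} = 5 \cdot 2 \left(v + N\right) = 5 \cdot 2 \left(N + v\right) = 5 \left(2 N + 2 v\right) = 10 N + 10 v$)
$A{\left(P,O \right)} = -240 + 179 O P$ ($A{\left(P,O \right)} = 179 P O + \left(10 \left(-21\right) + 10 \left(-3\right)\right) = 179 O P - 240 = -240 + 179 O P$)
$A{\left(h{\left(22 \right)},-10 \right)} \left(-19\right) = \left(-240 + 179 \left(-10\right) 22\right) \left(-19\right) = \left(-240 - 39380\right) \left(-19\right) = \left(-39620\right) \left(-19\right) = 752780$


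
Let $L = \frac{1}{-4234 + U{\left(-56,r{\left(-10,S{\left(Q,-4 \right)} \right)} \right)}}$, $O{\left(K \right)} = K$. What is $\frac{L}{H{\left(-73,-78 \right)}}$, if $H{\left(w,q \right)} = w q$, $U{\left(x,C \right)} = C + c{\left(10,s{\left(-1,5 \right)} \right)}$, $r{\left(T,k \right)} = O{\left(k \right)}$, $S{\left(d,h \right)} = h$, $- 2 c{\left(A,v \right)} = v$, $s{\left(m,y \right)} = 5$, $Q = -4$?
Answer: $- \frac{1}{24145407} \approx -4.1416 \cdot 10^{-8}$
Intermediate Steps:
$c{\left(A,v \right)} = - \frac{v}{2}$
$r{\left(T,k \right)} = k$
$U{\left(x,C \right)} = - \frac{5}{2} + C$ ($U{\left(x,C \right)} = C - \frac{5}{2} = - \frac{5}{2} + C$)
$H{\left(w,q \right)} = q w$
$L = - \frac{2}{8481}$ ($L = \frac{1}{-4234 - \frac{13}{2}} = \frac{1}{- \frac{8481}{2}} = - \frac{2}{8481} \approx -0.00023582$)
$\frac{L}{H{\left(-73,-78 \right)}} = - \frac{2}{8481 \left(\left(-78\right) \left(-73\right)\right)} = - \frac{2}{8481 \cdot 5694} = \left(- \frac{2}{8481}\right) \frac{1}{5694} = - \frac{1}{24145407}$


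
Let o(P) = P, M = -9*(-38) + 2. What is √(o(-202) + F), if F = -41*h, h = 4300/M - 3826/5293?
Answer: I*√76748129490/10586 ≈ 26.17*I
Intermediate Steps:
M = 344 (M = 342 + 2 = 344)
h = 124673/10586 (h = 4300/344 - 3826/5293 = 4300*(1/344) - 3826*1/5293 = 25/2 - 3826/5293 = 124673/10586 ≈ 11.777)
F = -5111593/10586 (F = -41*124673/10586 = -5111593/10586 ≈ -482.86)
√(o(-202) + F) = √(-202 - 5111593/10586) = √(-7249965/10586) = I*√76748129490/10586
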